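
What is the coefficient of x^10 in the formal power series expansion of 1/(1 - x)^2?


The expansion 1/(1 - x)^r = sum_{k>=0} C(k + r - 1, r - 1) x^k follows from the multiset / negative-binomial theorem (or from repeated differentiation of the geometric series).
For r = 2 and k = 10:
C(11, 1) = 39916800 / (1 * 3628800) = 11.

11


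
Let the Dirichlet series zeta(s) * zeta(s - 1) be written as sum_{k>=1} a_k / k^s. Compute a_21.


Convolution gives a_k = sum_{d | k} d * 1 = sum_{d | k} d = sigma(k), the sum of positive divisors of k.
For k = 21, the divisors are 1, 3, 7, 21, so
sigma(21) = 1 + 3 + 7 + 21 = 32.

32


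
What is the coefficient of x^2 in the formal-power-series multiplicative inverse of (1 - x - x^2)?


Let the inverse be f(x) = sum_{k>=0} a_k x^k. From f(x) * (1 - x - x^2) = 1 and matching coefficients:
 x^0: a_0 = 1.
 x^1: a_1 - a_0 = 0, so a_1 = 1.
 x^k (k >= 2): a_k - a_{k-1} - a_{k-2} = 0, i.e. a_k = a_{k-1} + a_{k-2}.
This is the Fibonacci-type recurrence shifted so that a_0 = a_1 = 1.
Iterating: a_0=1, a_1=1, a_2=2
a_2 = 2.

2


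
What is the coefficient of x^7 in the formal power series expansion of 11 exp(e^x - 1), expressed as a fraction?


exp(e^x - 1) is the exponential generating function for the Bell numbers Bell_k: exp(e^x - 1) = sum_{k>=0} Bell_k x^k / k!.
So the coefficient of x^7 in 11 exp(e^x - 1) is 11 Bell_7 / 7!.
Computing: Bell_7 = 877 and 7! = 5040, giving
11 * 877/5040 = 9647/5040.

9647/5040


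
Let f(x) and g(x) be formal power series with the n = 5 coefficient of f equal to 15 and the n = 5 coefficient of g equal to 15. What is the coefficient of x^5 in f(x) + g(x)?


Addition of formal power series is termwise.
The coefficient of x^5 in f + g = 15 + 15
= 30

30


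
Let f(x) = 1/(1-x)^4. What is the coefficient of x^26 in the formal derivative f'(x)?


Differentiate: d/dx [ 1/(1-x)^r ] = r / (1-x)^(r+1).
Here r = 4, so f'(x) = 4 / (1-x)^5.
The expansion of 1/(1-x)^(r+1) has coefficient of x^n equal to C(n+r, r).
So the coefficient of x^26 in f'(x) is
4 * C(30, 4) = 4 * 27405 = 109620

109620


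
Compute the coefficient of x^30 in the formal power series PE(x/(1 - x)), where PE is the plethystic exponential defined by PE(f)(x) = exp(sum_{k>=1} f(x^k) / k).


For f(x) = x/(1 - x) we have
sum_{k>=1} f(x^k) / k = sum_{k>=1} (1/k) * x^k / (1 - x^k) = sum_{k, m >= 1} x^(k m) / k,
which after exponentiating simplifies to
PE(x/(1 - x)) = prod_{k>=1} 1 / (1 - x^k).
This is the generating function for the partition function p(n), so the coefficient of x^30 is p(30).
Computing p(30) by dynamic programming over parts 1, 2, ..., 30: p(30) = 5604.

5604


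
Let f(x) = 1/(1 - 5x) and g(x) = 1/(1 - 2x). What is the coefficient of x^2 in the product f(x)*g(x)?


The coefficient of x^n in f*g is the Cauchy product: sum_{k=0}^{n} a^k * b^(n-k).
With a=5, b=2, n=2:
sum_{k=0}^{2} 5^k * 2^(2-k)
= 39

39


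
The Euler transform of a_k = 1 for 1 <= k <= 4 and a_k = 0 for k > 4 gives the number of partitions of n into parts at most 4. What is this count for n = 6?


Partitions of 6 into parts at most 4:
Using generating function (1-x)^(-1)(1-x^2)^(-1)...(1-x^4)^(-1),
the coefficient of x^6 = 9

9


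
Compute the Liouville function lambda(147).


The Liouville function is lambda(k) = (-1)^Omega(k), where Omega(k) counts the prime factors of k with multiplicity.
Factoring: 147 = 3 * 7 * 7, so Omega(147) = 3.
lambda(147) = (-1)^3 = -1.

-1


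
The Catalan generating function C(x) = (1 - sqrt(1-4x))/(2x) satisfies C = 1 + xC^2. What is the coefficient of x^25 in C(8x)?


Substituting x -> 8x scales the n-th coefficient by 8^n, so [x^25] C(8x) = 8^25 * C_25.
C_25 = C(2*25, 25)/(26) = 126410606437752/26 = 4861946401452.
So 8^25 * 4861946401452 = 37778931862957161709568 * 4861946401452 = 183679141821804874793065781957492736.

183679141821804874793065781957492736


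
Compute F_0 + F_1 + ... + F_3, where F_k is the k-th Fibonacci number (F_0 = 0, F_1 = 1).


Use the identity sum_{k=0}^{N} F_k = F_{N+2} - 1 (which follows from F_{k+2} - F_{k+1} = F_k). Then
sum_{k=0}^{3} F_k = (F_{5} - 1) - (F_{1} - 1) = F_{5} - F_{1}.
Computing: F_{5} = 5, F_{1} = 1, so
Sum = 5 - 1 = 4.

4


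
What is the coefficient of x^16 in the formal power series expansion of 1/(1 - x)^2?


The negative binomial / multiset identity is
1/(1 - x)^r = sum_{k>=0} C(k + r - 1, r - 1) x^k.
Here r = 2 and k = 16, so the coefficient is
C(16 + 1, 1) = C(17, 1)
= 17

17


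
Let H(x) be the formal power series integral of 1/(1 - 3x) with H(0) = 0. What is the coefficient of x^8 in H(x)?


1/(1 - 3x) = sum_{k>=0} 3^k x^k. Integrating termwise with H(0) = 0:
H(x) = sum_{k>=0} 3^k x^(k+1) / (k+1) = sum_{m>=1} 3^(m-1) x^m / m.
For m = 8: 3^7/8 = 2187/8 = 2187/8.

2187/8


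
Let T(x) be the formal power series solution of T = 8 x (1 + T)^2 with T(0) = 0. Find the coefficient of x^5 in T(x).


Apply the Lagrange inversion formula: if T = 8 x * phi(T) with phi(t) = (1 + t)^2, then [x^n] T = 8^n * (1/n) [t^(n-1)] phi(t)^n = 8^n * (1/n) [t^(n-1)] (1 + t)^(2n) = 8^n * (1/n) C(2n, n-1).
Using the identity C(2n, n-1) = C(2n, n) * n / (n+1), the unscaled factor equals C(2n, n) / (n+1) = C_n, the n-th Catalan number.
For n = 5: C_5 = C(10, 5) / 6 = 252/6 = 42.
With the 8^5 = 32768 factor, the coefficient is 32768 * 42 = 1376256.

1376256


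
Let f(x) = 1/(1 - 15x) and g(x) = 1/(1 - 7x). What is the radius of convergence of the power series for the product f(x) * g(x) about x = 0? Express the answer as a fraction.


The radius of 1/(1 - 15x) is 1/15 (nearest singularity at x = 1/15), and the radius of 1/(1 - 7x) is 1/7.
The product f(x)*g(x) = 1/((1 - 15x)(1 - 7x)) has singularities at both 1/15 and 1/7, so its radius of convergence is the distance to the nearest one:
min(1/15, 1/7) = 1/15.

1/15


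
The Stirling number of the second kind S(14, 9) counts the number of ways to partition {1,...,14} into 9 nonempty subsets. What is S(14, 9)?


Using the explicit formula S(n,k) = (1/k!) sum_{j=0}^{k} (-1)^(k-j) C(k,j) j^n:
S(14, 9) = 5135130
Equivalently, S(n,k) is n! times the coefficient of x^n in the EGF (e^x - 1)^k / k!.

5135130


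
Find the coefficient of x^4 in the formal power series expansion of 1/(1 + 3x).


Write 1/(1 + c x) = 1/(1 - (-c) x) and apply the geometric-series identity
1/(1 - y) = sum_{k>=0} y^k to get 1/(1 + c x) = sum_{k>=0} (-c)^k x^k.
So the coefficient of x^k is (-c)^k = (-1)^k * c^k.
Here c = 3 and k = 4:
(-3)^4 = 1 * 81 = 81

81


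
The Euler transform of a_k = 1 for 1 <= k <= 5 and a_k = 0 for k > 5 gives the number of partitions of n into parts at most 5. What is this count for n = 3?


Partitions of 3 into parts at most 5:
Using generating function (1-x)^(-1)(1-x^2)^(-1)...(1-x^5)^(-1),
the coefficient of x^3 = 3

3


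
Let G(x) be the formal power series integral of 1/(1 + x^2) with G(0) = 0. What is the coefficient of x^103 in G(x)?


1/(1 + x^2) = sum_{j>=0} (-1)^j x^(2j). Integrating termwise with G(0) = 0:
G(x) = sum_{j>=0} (-1)^j x^(2j+1) / (2j+1) = arctan(x).
Only odd powers are nonzero. For x^103 write 103 = 2*51 + 1, giving
(-1)^51 / 103 = -1/103 = -1/103.

-1/103


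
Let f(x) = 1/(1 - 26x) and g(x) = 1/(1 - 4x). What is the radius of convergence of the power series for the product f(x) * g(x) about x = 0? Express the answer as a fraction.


The radius of 1/(1 - 26x) is 1/26 (nearest singularity at x = 1/26), and the radius of 1/(1 - 4x) is 1/4.
The product f(x)*g(x) = 1/((1 - 26x)(1 - 4x)) has singularities at both 1/26 and 1/4, so its radius of convergence is the distance to the nearest one:
min(1/26, 1/4) = 1/26.

1/26


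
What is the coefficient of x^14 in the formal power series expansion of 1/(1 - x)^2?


The expansion 1/(1 - x)^r = sum_{k>=0} C(k + r - 1, r - 1) x^k follows from the multiset / negative-binomial theorem (or from repeated differentiation of the geometric series).
For r = 2 and k = 14:
C(15, 1) = 1307674368000 / (1 * 87178291200) = 15.

15


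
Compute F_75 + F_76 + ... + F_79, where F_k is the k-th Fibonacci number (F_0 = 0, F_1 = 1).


Use the identity sum_{k=0}^{N} F_k = F_{N+2} - 1 (which follows from F_{k+2} - F_{k+1} = F_k). Then
sum_{k=75}^{79} F_k = (F_{81} - 1) - (F_{76} - 1) = F_{81} - F_{76}.
Computing: F_{81} = 37889062373143906, F_{76} = 3416454622906707, so
Sum = 37889062373143906 - 3416454622906707 = 34472607750237199.

34472607750237199


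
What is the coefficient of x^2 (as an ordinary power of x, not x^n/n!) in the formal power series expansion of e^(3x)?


The exponential series is e^y = sum_{k>=0} y^k / k!. Substituting y = 3x gives
e^(3x) = sum_{k>=0} 3^k x^k / k!.
So the coefficient of x^n is a^n/n! with a = 3, n = 2:
3^2 / 2! = 9/2 = 9/2

9/2


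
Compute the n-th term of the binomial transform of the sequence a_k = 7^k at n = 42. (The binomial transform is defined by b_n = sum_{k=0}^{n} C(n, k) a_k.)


With a_k = 7^k, b_n = sum_{k=0}^{n} C(n, k) 7^k = (1 + 7)^n by the binomial theorem.
For n = 42: (1 + 7)^42 = 8^42 = 85070591730234615865843651857942052864.

85070591730234615865843651857942052864


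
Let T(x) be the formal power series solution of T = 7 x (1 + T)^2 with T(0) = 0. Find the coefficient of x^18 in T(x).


Apply the Lagrange inversion formula: if T = 7 x * phi(T) with phi(t) = (1 + t)^2, then [x^n] T = 7^n * (1/n) [t^(n-1)] phi(t)^n = 7^n * (1/n) [t^(n-1)] (1 + t)^(2n) = 7^n * (1/n) C(2n, n-1).
Using the identity C(2n, n-1) = C(2n, n) * n / (n+1), the unscaled factor equals C(2n, n) / (n+1) = C_n, the n-th Catalan number.
For n = 18: C_18 = C(36, 18) / 19 = 9075135300/19 = 477638700.
With the 7^18 = 1628413597910449 factor, the coefficient is 1628413597910449 * 477638700 = 777793353968269576776300.

777793353968269576776300


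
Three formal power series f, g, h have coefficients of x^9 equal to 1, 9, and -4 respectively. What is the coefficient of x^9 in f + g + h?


Series addition is componentwise:
1 + 9 + -4
= 6

6


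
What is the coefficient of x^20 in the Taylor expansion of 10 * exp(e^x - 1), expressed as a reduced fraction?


exp(e^x - 1) = sum_{k>=0} Bell_k x^k / k!, where Bell_k is the k-th Bell number.
So the coefficient of x^20 is 10 * Bell_20 / 20!.
Computing: Bell_20 = 51724158235372 and 20! = 2432902008176640000, giving
10 * 51724158235372/2432902008176640000 = 263898766507/1241276534784000.

263898766507/1241276534784000


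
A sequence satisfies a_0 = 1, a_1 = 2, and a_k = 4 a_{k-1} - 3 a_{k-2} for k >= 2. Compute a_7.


The characteristic equation is t^2 - 4 t + 3 = 0, with roots r_1 = 3 and r_2 = 1 (so c_1 = r_1 + r_2, c_2 = -r_1 r_2 as required).
One can use the closed form a_n = A r_1^n + B r_2^n, but direct iteration is more reliable:
a_0 = 1, a_1 = 2, a_2 = 5, a_3 = 14, a_4 = 41, a_5 = 122, a_6 = 365, a_7 = 1094.
So a_7 = 1094.

1094


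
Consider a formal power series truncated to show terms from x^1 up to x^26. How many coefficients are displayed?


From x^1 to x^26 inclusive, the count is 26 - 1 + 1 = 26.

26


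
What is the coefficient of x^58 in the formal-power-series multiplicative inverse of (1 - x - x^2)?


Let the inverse be f(x) = sum_{k>=0} a_k x^k. From f(x) * (1 - x - x^2) = 1 and matching coefficients:
 x^0: a_0 = 1.
 x^1: a_1 - a_0 = 0, so a_1 = 1.
 x^k (k >= 2): a_k - a_{k-1} - a_{k-2} = 0, i.e. a_k = a_{k-1} + a_{k-2}.
This is the Fibonacci-type recurrence shifted so that a_0 = a_1 = 1.
Iterating: a_0=1, a_1=1, a_2=2, a_3=3, a_4=5, a_5=8, a_6=13, a_7=21, a_8=34, a_9=55, ...
a_58 = 956722026041.

956722026041


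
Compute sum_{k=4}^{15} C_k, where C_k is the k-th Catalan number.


C_4 through C_15: 14, 42, 132, 429, 1430, 4862, 16796, 58786, 208012, 742900, 2674440, 9694845
Sum = 14 + 42 + 132 + 429 + 1430 + 4862 + 16796 + 58786 + 208012 + 742900 + 2674440 + 9694845
= 13402688

13402688


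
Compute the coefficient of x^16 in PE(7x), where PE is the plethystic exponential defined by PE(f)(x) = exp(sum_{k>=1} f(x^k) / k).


With f(x) = 7x, the exponent is sum_{k>=1} 7 x^k / k = 7 * (-ln(1 - x)). Exponentiating:
PE(7x) = exp(-7 ln(1 - x)) = 1/(1 - x)^7.
By the negative binomial expansion, [x^n] 1/(1 - x)^7 = C(n + 6, 6).
For n = 16: C(22, 6) = 74613.

74613


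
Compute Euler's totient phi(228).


phi(n) counts integers in [1, n] coprime to n. Using the multiplicative formula phi(n) = n * prod_{p | n} (1 - 1/p):
228 = 2^2 * 3 * 19, so
phi(228) = 228 * (1 - 1/2) * (1 - 1/3) * (1 - 1/19) = 72.

72


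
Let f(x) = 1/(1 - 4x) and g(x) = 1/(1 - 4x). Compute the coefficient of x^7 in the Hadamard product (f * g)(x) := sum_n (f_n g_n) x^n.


f has coefficients f_k = 4^k and g has coefficients g_k = 4^k, so the Hadamard product has coefficient (f*g)_k = 4^k * 4^k = 16^k.
For k = 7: 16^7 = 268435456.

268435456


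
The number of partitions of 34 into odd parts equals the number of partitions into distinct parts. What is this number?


Computing partitions of 34 into odd parts (1, 3, 5, ...):
Using the generating function prod_{k>=0} 1/(1-x^(2k+1)),
the count is 512

512


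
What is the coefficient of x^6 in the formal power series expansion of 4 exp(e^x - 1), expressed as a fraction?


exp(e^x - 1) is the exponential generating function for the Bell numbers Bell_k: exp(e^x - 1) = sum_{k>=0} Bell_k x^k / k!.
So the coefficient of x^6 in 4 exp(e^x - 1) is 4 Bell_6 / 6!.
Computing: Bell_6 = 203 and 6! = 720, giving
4 * 203/720 = 203/180.

203/180


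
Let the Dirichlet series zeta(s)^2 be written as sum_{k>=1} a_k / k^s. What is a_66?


The Dirichlet convolution of the constant function 1 with itself gives (1 * 1)(k) = sum_{d | k} 1 = d(k), the number of positive divisors of k.
Since zeta(s) = sum_{k>=1} 1/k^s, we have zeta(s)^2 = sum_{k>=1} d(k)/k^s, so a_k = d(k).
For k = 66: the divisors are 1, 2, 3, 6, 11, 22, 33, 66.
Count = 8.

8


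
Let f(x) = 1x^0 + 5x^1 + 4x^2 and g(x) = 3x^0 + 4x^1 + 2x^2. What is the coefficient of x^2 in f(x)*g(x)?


Cauchy product at x^2:
1*2 + 5*4 + 4*3
= 34

34


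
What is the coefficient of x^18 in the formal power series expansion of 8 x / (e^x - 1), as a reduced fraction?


The exponential generating function for Bernoulli numbers is
x / (e^x - 1) = sum_{k>=0} B_k x^k / k!.
So the coefficient of x^18 in 8 x / (e^x - 1) is 8 B_18 / 18!.
Computing: B_18 = 43867/798, 18! = 6402373705728000, giving
8 * 43867/798 / 6402373705728000 = 43867/638636777146368000.

43867/638636777146368000


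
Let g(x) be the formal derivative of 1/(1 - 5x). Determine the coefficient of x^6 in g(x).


Differentiate termwise: d/dx sum_{k>=0} 5^k x^k = sum_{k>=1} k 5^k x^(k-1) = sum_{j>=0} (j+1) 5^(j+1) x^j.
Equivalently, d/dx [1/(1 - 5x)] = 5/(1 - 5x)^2.
For j = 6: 7 * 5^7 = 7 * 78125 = 546875.

546875


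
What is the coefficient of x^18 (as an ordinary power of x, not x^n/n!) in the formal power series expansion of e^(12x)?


The exponential series is e^y = sum_{k>=0} y^k / k!. Substituting y = 12x gives
e^(12x) = sum_{k>=0} 12^k x^k / k!.
So the coefficient of x^n is a^n/n! with a = 12, n = 18:
12^18 / 18! = 26623333280885243904/6402373705728000 = 61917364224/14889875

61917364224/14889875


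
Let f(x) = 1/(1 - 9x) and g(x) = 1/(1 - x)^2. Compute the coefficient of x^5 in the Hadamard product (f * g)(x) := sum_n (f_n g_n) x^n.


f has coefficients f_k = 9^k. For g = 1/(1 - x)^2 the coefficient is g_k = C(k + 1, 1) = k + 1. The Hadamard coefficient is (f * g)_k = 9^k * (k + 1).
For k = 5: 9^5 * 6 = 59049 * 6 = 354294.

354294


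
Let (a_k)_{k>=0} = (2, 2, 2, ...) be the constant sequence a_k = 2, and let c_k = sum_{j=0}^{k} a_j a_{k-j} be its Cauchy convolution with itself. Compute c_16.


Since a_j = 2 for all j >= 0, the convolution sum becomes
c_k = sum_{j=0}^{k} 2 * 2 = 4 * (k + 1).
Equivalently, the generating function of (a_k) is 2/(1 - x) and its square is 4/(1 - x)^2 = sum_{k>=0} 4(k + 1) x^k.
For k = 16: 4 * 17 = 68.

68


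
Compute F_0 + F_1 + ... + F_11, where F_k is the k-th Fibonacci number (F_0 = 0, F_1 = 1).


Use the identity sum_{k=0}^{N} F_k = F_{N+2} - 1 (which follows from F_{k+2} - F_{k+1} = F_k). Then
sum_{k=0}^{11} F_k = (F_{13} - 1) - (F_{1} - 1) = F_{13} - F_{1}.
Computing: F_{13} = 233, F_{1} = 1, so
Sum = 233 - 1 = 232.

232


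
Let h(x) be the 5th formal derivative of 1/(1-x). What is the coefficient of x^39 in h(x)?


Differentiating 5 times: d^5/dx^5 [1/(1-x)] = 5!/(1-x)^6.
The expansion 1/(1-x)^6 = sum_{k>=0} C(k+5, 5) x^k, so the coefficient of x^n in 5!/(1-x)^6 is 5! * C(n+5, 5).
For n = 39: 120 * C(44, 5) = 120 * 1086008 = 130320960

130320960


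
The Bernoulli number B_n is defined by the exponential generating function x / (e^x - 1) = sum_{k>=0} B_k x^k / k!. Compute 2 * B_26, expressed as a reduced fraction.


Bernoulli numbers can also be computed recursively via B_0 = 1 and sum_{j=0}^{m} C(m+1, j) B_j = 0 for m >= 1. Odd-index Bernoulli numbers vanish for k >= 3.
Computing B_26 = 8553103/6, so 2 * B_26 = 2 * 8553103/6 = 8553103/3.

8553103/3


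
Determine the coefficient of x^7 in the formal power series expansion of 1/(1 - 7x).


The geometric series identity gives 1/(1 - c x) = sum_{k>=0} c^k x^k, so the coefficient of x^k is c^k.
Here c = 7 and k = 7.
Computing: 7^7 = 823543

823543


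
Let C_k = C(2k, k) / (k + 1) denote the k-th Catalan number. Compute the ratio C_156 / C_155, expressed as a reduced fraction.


Using C_k = (2k)! / (k! (k+1)!), the ratio C_{k+1}/C_k simplifies to
C_{k+1}/C_k = [(2k+2)! / ((k+1)! (k+2)!)] * [k! (k+1)! / (2k)!]
 = (2k+2)(2k+1) / ((k+1)(k+2)) = 2(2k+1) / (k+2).
For k = 155: 2(2*155 + 1) / (155 + 2) = 622/157 = 622/157.

622/157


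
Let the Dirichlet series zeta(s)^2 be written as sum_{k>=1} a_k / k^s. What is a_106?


The Dirichlet convolution of the constant function 1 with itself gives (1 * 1)(k) = sum_{d | k} 1 = d(k), the number of positive divisors of k.
Since zeta(s) = sum_{k>=1} 1/k^s, we have zeta(s)^2 = sum_{k>=1} d(k)/k^s, so a_k = d(k).
For k = 106: the divisors are 1, 2, 53, 106.
Count = 4.

4


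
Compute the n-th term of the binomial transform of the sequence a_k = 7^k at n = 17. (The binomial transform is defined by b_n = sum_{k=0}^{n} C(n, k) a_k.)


With a_k = 7^k, b_n = sum_{k=0}^{n} C(n, k) 7^k = (1 + 7)^n by the binomial theorem.
For n = 17: (1 + 7)^17 = 8^17 = 2251799813685248.

2251799813685248


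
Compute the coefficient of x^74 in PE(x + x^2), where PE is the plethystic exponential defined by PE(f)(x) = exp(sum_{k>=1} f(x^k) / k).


With f(x) = x + x^2, the exponent is sum_{k>=1} (x^k + x^(2k)) / k = -ln(1 - x) - ln(1 - x^2). Exponentiating:
PE(x + x^2) = 1 / ((1 - x)(1 - x^2)).
This is the generating function for partitions of n into parts of size 1 or 2. The number of 2's can be any j in 0..37, and the rest are 1's, so
[x^74] = floor(74/2) + 1 = 38.

38


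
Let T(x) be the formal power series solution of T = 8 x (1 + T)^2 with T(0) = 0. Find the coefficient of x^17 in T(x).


Apply the Lagrange inversion formula: if T = 8 x * phi(T) with phi(t) = (1 + t)^2, then [x^n] T = 8^n * (1/n) [t^(n-1)] phi(t)^n = 8^n * (1/n) [t^(n-1)] (1 + t)^(2n) = 8^n * (1/n) C(2n, n-1).
Using the identity C(2n, n-1) = C(2n, n) * n / (n+1), the unscaled factor equals C(2n, n) / (n+1) = C_n, the n-th Catalan number.
For n = 17: C_17 = C(34, 17) / 18 = 2333606220/18 = 129644790.
With the 8^17 = 2251799813685248 factor, the coefficient is 2251799813685248 * 129644790 = 291934113967263103057920.

291934113967263103057920


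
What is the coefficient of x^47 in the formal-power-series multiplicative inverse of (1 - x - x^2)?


Let the inverse be f(x) = sum_{k>=0} a_k x^k. From f(x) * (1 - x - x^2) = 1 and matching coefficients:
 x^0: a_0 = 1.
 x^1: a_1 - a_0 = 0, so a_1 = 1.
 x^k (k >= 2): a_k - a_{k-1} - a_{k-2} = 0, i.e. a_k = a_{k-1} + a_{k-2}.
This is the Fibonacci-type recurrence shifted so that a_0 = a_1 = 1.
Iterating: a_0=1, a_1=1, a_2=2, a_3=3, a_4=5, a_5=8, a_6=13, a_7=21, a_8=34, a_9=55, ...
a_47 = 4807526976.

4807526976


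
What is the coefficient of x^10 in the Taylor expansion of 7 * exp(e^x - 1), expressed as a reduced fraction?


exp(e^x - 1) = sum_{k>=0} Bell_k x^k / k!, where Bell_k is the k-th Bell number.
So the coefficient of x^10 is 7 * Bell_10 / 10!.
Computing: Bell_10 = 115975 and 10! = 3628800, giving
7 * 115975/3628800 = 4639/20736.

4639/20736


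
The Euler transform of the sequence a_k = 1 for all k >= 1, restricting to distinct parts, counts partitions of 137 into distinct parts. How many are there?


Partitions of 137 into distinct parts can be computed via generating function.
Product (1+x)(1+x^2)(1+x^3)...
The coefficient of x^137 = 7755776

7755776


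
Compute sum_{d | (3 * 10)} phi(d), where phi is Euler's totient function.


First, 3 * 10 = 30. One classical identity is sum_{d | n} phi(d) = n (each k in [1, n] has a unique gcd with n, and among the k's with gcd(k, n) = n/d there are phi(d) of them). So the sum equals 30. We also verify directly:
Divisors of 30: 1, 2, 3, 5, 6, 10, 15, 30.
phi values: 1, 1, 2, 4, 2, 4, 8, 8.
Sum = 30.

30


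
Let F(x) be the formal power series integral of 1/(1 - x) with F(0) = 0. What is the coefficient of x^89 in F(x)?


1/(1 - x) = sum_{k>=0} x^k. Integrating termwise and using F(0) = 0 gives
F(x) = sum_{k>=0} x^(k+1) / (k+1) = sum_{m>=1} x^m / m = -ln(1 - x).
So the coefficient of x^89 is 1/89 = 1/89.

1/89


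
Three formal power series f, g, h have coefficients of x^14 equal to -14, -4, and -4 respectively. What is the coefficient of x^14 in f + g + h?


Series addition is componentwise:
-14 + -4 + -4
= -22

-22


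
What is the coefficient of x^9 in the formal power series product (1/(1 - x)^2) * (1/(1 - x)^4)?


Combine the factors: (1/(1 - x)^2) * (1/(1 - x)^4) = 1/(1 - x)^6.
Then use 1/(1 - x)^r = sum_{k>=0} C(k + r - 1, r - 1) x^k with r = 6 and k = 9:
C(14, 5) = 2002.

2002


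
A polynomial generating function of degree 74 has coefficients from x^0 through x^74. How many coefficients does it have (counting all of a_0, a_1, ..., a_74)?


A polynomial of degree 74 takes the form a_0 + a_1 x + ... + a_74 x^74.
The number of coefficients is 74 + 1 = 75.

75


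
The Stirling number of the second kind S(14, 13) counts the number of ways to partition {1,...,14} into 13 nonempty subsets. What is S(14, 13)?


Using the explicit formula S(n,k) = (1/k!) sum_{j=0}^{k} (-1)^(k-j) C(k,j) j^n:
S(14, 13) = 91
Equivalently, S(n,k) is n! times the coefficient of x^n in the EGF (e^x - 1)^k / k!.

91


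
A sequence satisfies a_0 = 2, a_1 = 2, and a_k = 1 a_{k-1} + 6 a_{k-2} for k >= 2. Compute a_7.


The characteristic equation is t^2 - 1 t - 6 = 0, with roots r_1 = 3 and r_2 = -2 (so c_1 = r_1 + r_2, c_2 = -r_1 r_2 as required).
One can use the closed form a_n = A r_1^n + B r_2^n, but direct iteration is more reliable:
a_0 = 2, a_1 = 2, a_2 = 14, a_3 = 26, a_4 = 110, a_5 = 266, a_6 = 926, a_7 = 2522.
So a_7 = 2522.

2522


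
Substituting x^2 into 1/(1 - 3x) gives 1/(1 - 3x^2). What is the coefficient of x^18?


The coefficient of x^(2m) in 1/(1 - 3x^2) is 3^m.
With n = 18 = 2*9, the coefficient is 3^9 = 19683.

19683


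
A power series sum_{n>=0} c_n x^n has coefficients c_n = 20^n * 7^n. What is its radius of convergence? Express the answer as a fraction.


By the root test (Cauchy-Hadamard), the radius is R = 1 / limsup_n |c_n|^(1/n).
Here |c_n|^(1/n) = (20^n * 7^n)^(1/n) = 20 * 7 = 140 for all n.
So R = 1/140 = 1/140.

1/140


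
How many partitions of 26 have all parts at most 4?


Using the generating function (1-x)^(-1)(1-x^2)^(-1)...(1-x^4)^(-1),
the coefficient of x^26 counts these restricted partitions.
Result = 206

206


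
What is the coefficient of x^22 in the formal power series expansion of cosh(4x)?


The Maclaurin series is cosh(t) = sum_{m>=0} t^(2m) / (2m)!, so substituting t = 4x, only even powers of x are nonzero, with coefficient of x^(2m) equal to 4^(2m) / (2m)!.
For x^22 the coefficient is 4^22/22! = 17592186044416/1124000727777607680000 = 33554432/2143861251406875.

33554432/2143861251406875


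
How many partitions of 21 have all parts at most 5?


Using the generating function (1-x)^(-1)(1-x^2)^(-1)...(1-x^5)^(-1),
the coefficient of x^21 counts these restricted partitions.
Result = 221

221


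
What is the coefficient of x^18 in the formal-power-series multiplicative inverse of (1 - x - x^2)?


Let the inverse be f(x) = sum_{k>=0} a_k x^k. From f(x) * (1 - x - x^2) = 1 and matching coefficients:
 x^0: a_0 = 1.
 x^1: a_1 - a_0 = 0, so a_1 = 1.
 x^k (k >= 2): a_k - a_{k-1} - a_{k-2} = 0, i.e. a_k = a_{k-1} + a_{k-2}.
This is the Fibonacci-type recurrence shifted so that a_0 = a_1 = 1.
Iterating: a_0=1, a_1=1, a_2=2, a_3=3, a_4=5, a_5=8, a_6=13, a_7=21, a_8=34, a_9=55, ...
a_18 = 4181.

4181


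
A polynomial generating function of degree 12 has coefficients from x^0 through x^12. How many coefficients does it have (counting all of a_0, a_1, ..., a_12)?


A polynomial of degree 12 takes the form a_0 + a_1 x + ... + a_12 x^12.
The number of coefficients is 12 + 1 = 13.

13


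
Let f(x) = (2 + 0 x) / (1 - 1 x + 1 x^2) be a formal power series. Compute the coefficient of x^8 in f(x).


Write f(x) = sum_{k>=0} a_k x^k. Multiplying both sides by 1 - 1 x + 1 x^2 gives
(1 - 1 x + 1 x^2) sum_{k>=0} a_k x^k = 2 + 0 x.
Matching coefficients:
 x^0: a_0 = 2
 x^1: a_1 - 1 a_0 = 0  =>  a_1 = 1*2 + 0 = 2
 x^k (k >= 2): a_k = 1 a_{k-1} - 1 a_{k-2}.
Iterating: a_2 = 0, a_3 = -2, a_4 = -2, a_5 = 0, a_6 = 2, a_7 = 2, a_8 = 0.
So the coefficient of x^8 is 0.

0


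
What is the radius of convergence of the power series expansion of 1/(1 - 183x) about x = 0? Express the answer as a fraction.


Expanding 1/(1 - 183x) = sum_{k>=0} 183^k x^k, the series converges when |183x| < 1, i.e., |x| < 1/183.
So the radius of convergence is 1/183 = 1/183.

1/183


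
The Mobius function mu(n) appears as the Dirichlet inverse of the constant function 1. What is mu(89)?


89 = 89 (all distinct primes).
mu(89) = (-1)^1 = -1

-1


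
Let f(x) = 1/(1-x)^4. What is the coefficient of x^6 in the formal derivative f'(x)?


Differentiate: d/dx [ 1/(1-x)^r ] = r / (1-x)^(r+1).
Here r = 4, so f'(x) = 4 / (1-x)^5.
The expansion of 1/(1-x)^(r+1) has coefficient of x^n equal to C(n+r, r).
So the coefficient of x^6 in f'(x) is
4 * C(10, 4) = 4 * 210 = 840

840


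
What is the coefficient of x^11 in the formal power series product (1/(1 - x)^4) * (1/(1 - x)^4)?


Combine the factors: (1/(1 - x)^4) * (1/(1 - x)^4) = 1/(1 - x)^8.
Then use 1/(1 - x)^r = sum_{k>=0} C(k + r - 1, r - 1) x^k with r = 8 and k = 11:
C(18, 7) = 31824.

31824


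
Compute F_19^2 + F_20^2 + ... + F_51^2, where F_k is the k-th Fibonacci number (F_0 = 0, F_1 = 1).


There is a standard identity sum_{k=0}^{N} F_k^2 = F_N * F_{N+1} (proved inductively from the telescoping relation F_k^2 = F_k F_{k+1} - F_{k-1} F_k). Then
sum_{k=19}^{51} F_k^2 = F_51 F_52 - F_18 F_19.
Computing: F_51 = 20365011074, F_52 = 32951280099, F_18 = 2584, F_19 = 4181.
Sum = 20365011074 * 32951280099 - 2584 * 4181 = 671053184118600012622.

671053184118600012622


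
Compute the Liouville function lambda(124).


The Liouville function is lambda(k) = (-1)^Omega(k), where Omega(k) counts the prime factors of k with multiplicity.
Factoring: 124 = 2 * 2 * 31, so Omega(124) = 3.
lambda(124) = (-1)^3 = -1.

-1


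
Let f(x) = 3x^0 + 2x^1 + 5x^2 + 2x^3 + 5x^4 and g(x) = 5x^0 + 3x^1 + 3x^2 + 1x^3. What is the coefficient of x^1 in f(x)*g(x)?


Cauchy product at x^1:
3*3 + 2*5
= 19

19


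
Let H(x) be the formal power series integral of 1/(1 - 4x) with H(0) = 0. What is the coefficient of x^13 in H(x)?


1/(1 - 4x) = sum_{k>=0} 4^k x^k. Integrating termwise with H(0) = 0:
H(x) = sum_{k>=0} 4^k x^(k+1) / (k+1) = sum_{m>=1} 4^(m-1) x^m / m.
For m = 13: 4^12/13 = 16777216/13 = 16777216/13.

16777216/13


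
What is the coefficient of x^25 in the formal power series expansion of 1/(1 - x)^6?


The negative binomial / multiset identity is
1/(1 - x)^r = sum_{k>=0} C(k + r - 1, r - 1) x^k.
Here r = 6 and k = 25, so the coefficient is
C(25 + 5, 5) = C(30, 5)
= 142506

142506


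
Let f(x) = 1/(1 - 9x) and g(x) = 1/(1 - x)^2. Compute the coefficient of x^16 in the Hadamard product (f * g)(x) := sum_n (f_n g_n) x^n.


f has coefficients f_k = 9^k. For g = 1/(1 - x)^2 the coefficient is g_k = C(k + 1, 1) = k + 1. The Hadamard coefficient is (f * g)_k = 9^k * (k + 1).
For k = 16: 9^16 * 17 = 1853020188851841 * 17 = 31501343210481297.

31501343210481297


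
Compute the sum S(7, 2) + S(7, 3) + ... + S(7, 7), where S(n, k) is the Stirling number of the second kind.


By definition, S(n, k) counts partitions of an n-set into exactly k nonempty blocks.
Computing row n = 7 for k = 2..7:
S(7, k): 63, 301, 350, 140, 21, 1
Sum = 876.

876


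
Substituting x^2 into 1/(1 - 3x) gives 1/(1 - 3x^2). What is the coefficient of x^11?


Since 1/(1 - 3x^2) only has even powers of x,
the coefficient of x^11 (odd) is 0.

0


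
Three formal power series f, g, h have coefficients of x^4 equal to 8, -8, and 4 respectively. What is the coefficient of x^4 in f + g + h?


Series addition is componentwise:
8 + -8 + 4
= 4

4


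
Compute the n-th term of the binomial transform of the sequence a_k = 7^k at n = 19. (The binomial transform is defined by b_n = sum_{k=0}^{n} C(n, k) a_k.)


With a_k = 7^k, b_n = sum_{k=0}^{n} C(n, k) 7^k = (1 + 7)^n by the binomial theorem.
For n = 19: (1 + 7)^19 = 8^19 = 144115188075855872.

144115188075855872


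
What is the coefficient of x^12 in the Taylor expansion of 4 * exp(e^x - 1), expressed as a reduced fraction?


exp(e^x - 1) = sum_{k>=0} Bell_k x^k / k!, where Bell_k is the k-th Bell number.
So the coefficient of x^12 is 4 * Bell_12 / 12!.
Computing: Bell_12 = 4213597 and 12! = 479001600, giving
4 * 4213597/479001600 = 4213597/119750400.

4213597/119750400


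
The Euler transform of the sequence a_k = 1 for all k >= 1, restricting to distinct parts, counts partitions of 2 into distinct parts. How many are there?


Partitions of 2 into distinct parts can be computed via generating function.
Product (1+x)(1+x^2)(1+x^3)...
The coefficient of x^2 = 1

1


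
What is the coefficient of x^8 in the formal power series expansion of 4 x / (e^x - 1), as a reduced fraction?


The exponential generating function for Bernoulli numbers is
x / (e^x - 1) = sum_{k>=0} B_k x^k / k!.
So the coefficient of x^8 in 4 x / (e^x - 1) is 4 B_8 / 8!.
Computing: B_8 = -1/30, 8! = 40320, giving
4 * -1/30 / 40320 = -1/302400.

-1/302400


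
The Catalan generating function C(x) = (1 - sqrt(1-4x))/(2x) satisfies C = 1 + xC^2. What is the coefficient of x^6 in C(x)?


Substituting x -> x scales the n-th coefficient by 1, so [x^6] C(x) = C_6.
C_6 = C(2*6, 6)/(7) = 924/7 = 132.
= 132.

132


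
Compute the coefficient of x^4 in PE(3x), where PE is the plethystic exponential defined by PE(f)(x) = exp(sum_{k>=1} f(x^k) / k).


With f(x) = 3x, the exponent is sum_{k>=1} 3 x^k / k = 3 * (-ln(1 - x)). Exponentiating:
PE(3x) = exp(-3 ln(1 - x)) = 1/(1 - x)^3.
By the negative binomial expansion, [x^n] 1/(1 - x)^3 = C(n + 2, 2).
For n = 4: C(6, 2) = 15.

15


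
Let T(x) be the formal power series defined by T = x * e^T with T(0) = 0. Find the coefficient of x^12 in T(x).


Apply the Lagrange inversion formula: if T = x * phi(T) with phi(t) = e^t, then
[x^n] T = (1/n) [t^(n-1)] phi(t)^n = (1/n) [t^(n-1)] e^(n t) = (1/n) * n^(n-1) / (n-1)! = n^(n-1) / n!.
When c = 1 this is the Cayley count of rooted labeled trees on n vertices, divided by n!.
For n = 12: 12^11 / 12! = 743008370688/479001600 = 2985984/1925.

2985984/1925


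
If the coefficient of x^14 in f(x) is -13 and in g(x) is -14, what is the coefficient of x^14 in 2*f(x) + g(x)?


Scalar multiplication scales coefficients: 2 * -13 = -26.
Then add the g coefficient: -26 + -14
= -40

-40


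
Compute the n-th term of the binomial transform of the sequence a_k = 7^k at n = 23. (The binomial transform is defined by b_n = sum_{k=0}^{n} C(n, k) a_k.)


With a_k = 7^k, b_n = sum_{k=0}^{n} C(n, k) 7^k = (1 + 7)^n by the binomial theorem.
For n = 23: (1 + 7)^23 = 8^23 = 590295810358705651712.

590295810358705651712


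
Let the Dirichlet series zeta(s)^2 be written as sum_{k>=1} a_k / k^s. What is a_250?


The Dirichlet convolution of the constant function 1 with itself gives (1 * 1)(k) = sum_{d | k} 1 = d(k), the number of positive divisors of k.
Since zeta(s) = sum_{k>=1} 1/k^s, we have zeta(s)^2 = sum_{k>=1} d(k)/k^s, so a_k = d(k).
For k = 250: the divisors are 1, 2, 5, 10, 25, 50, 125, 250.
Count = 8.

8


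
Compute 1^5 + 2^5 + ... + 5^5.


This power sum has a closed form given by Faulhaber's formula
sum_{k=1}^{m} k^p = (1 / (p + 1)) * sum_{j=0}^{p} C(p + 1, j) B_j m^(p + 1 - j),
but for small m direct computation is fastest:
1 + 32 + 243 + 1024 + 3125 = 4425.

4425


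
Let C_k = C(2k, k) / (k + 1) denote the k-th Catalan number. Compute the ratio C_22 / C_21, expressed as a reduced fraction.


Using C_k = (2k)! / (k! (k+1)!), the ratio C_{k+1}/C_k simplifies to
C_{k+1}/C_k = [(2k+2)! / ((k+1)! (k+2)!)] * [k! (k+1)! / (2k)!]
 = (2k+2)(2k+1) / ((k+1)(k+2)) = 2(2k+1) / (k+2).
For k = 21: 2(2*21 + 1) / (21 + 2) = 86/23 = 86/23.

86/23


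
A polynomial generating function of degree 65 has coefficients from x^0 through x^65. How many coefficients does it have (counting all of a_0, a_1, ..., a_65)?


A polynomial of degree 65 takes the form a_0 + a_1 x + ... + a_65 x^65.
The number of coefficients is 65 + 1 = 66.

66


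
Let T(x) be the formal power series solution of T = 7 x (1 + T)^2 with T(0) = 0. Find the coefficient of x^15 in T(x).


Apply the Lagrange inversion formula: if T = 7 x * phi(T) with phi(t) = (1 + t)^2, then [x^n] T = 7^n * (1/n) [t^(n-1)] phi(t)^n = 7^n * (1/n) [t^(n-1)] (1 + t)^(2n) = 7^n * (1/n) C(2n, n-1).
Using the identity C(2n, n-1) = C(2n, n) * n / (n+1), the unscaled factor equals C(2n, n) / (n+1) = C_n, the n-th Catalan number.
For n = 15: C_15 = C(30, 15) / 16 = 155117520/16 = 9694845.
With the 7^15 = 4747561509943 factor, the coefficient is 4747561509943 * 9694845 = 46026872966863343835.

46026872966863343835


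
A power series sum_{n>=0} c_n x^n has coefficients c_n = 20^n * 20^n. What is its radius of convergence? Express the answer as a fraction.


By the root test (Cauchy-Hadamard), the radius is R = 1 / limsup_n |c_n|^(1/n).
Here |c_n|^(1/n) = (20^n * 20^n)^(1/n) = 20 * 20 = 400 for all n.
So R = 1/400 = 1/400.

1/400


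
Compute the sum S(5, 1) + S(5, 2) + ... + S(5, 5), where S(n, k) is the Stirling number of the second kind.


By definition, S(n, k) counts partitions of an n-set into exactly k nonempty blocks.
Computing row n = 5 for k = 1..5:
S(5, k): 1, 15, 25, 10, 1
Sum = 52. (This equals Bell_5 since the sum runs over all k.)

52


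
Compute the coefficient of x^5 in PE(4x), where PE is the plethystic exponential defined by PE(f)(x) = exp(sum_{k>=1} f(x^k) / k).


With f(x) = 4x, the exponent is sum_{k>=1} 4 x^k / k = 4 * (-ln(1 - x)). Exponentiating:
PE(4x) = exp(-4 ln(1 - x)) = 1/(1 - x)^4.
By the negative binomial expansion, [x^n] 1/(1 - x)^4 = C(n + 3, 3).
For n = 5: C(8, 3) = 56.

56


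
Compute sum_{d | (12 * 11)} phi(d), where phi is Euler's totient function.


First, 12 * 11 = 132. One classical identity is sum_{d | n} phi(d) = n (each k in [1, n] has a unique gcd with n, and among the k's with gcd(k, n) = n/d there are phi(d) of them). So the sum equals 132. We also verify directly:
Divisors of 132: 1, 2, 3, 4, 6, 11, 12, 22, 33, 44, 66, 132.
phi values: 1, 1, 2, 2, 2, 10, 4, 10, 20, 20, 20, 40.
Sum = 132.

132


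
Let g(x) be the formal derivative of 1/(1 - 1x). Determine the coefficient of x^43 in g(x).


Differentiate termwise: d/dx sum_{k>=0} 1^k x^k = sum_{k>=1} k 1^k x^(k-1) = sum_{j>=0} (j+1) 1^(j+1) x^j.
Equivalently, d/dx [1/(1 - 1x)] = 1/(1 - 1x)^2.
For j = 43: 44 * 1^44 = 44 * 1 = 44.

44


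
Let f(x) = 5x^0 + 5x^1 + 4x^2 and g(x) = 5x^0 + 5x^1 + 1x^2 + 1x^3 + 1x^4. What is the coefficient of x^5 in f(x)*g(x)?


Cauchy product at x^5:
5*1 + 4*1
= 9

9


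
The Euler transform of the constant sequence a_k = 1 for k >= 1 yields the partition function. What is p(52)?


The Euler transform converts the sequence a_k = 1 into the number of integer partitions.
Using the recurrence or dynamic programming:
p(52) = 281589

281589


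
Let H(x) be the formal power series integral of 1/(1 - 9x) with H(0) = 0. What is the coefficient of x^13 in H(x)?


1/(1 - 9x) = sum_{k>=0} 9^k x^k. Integrating termwise with H(0) = 0:
H(x) = sum_{k>=0} 9^k x^(k+1) / (k+1) = sum_{m>=1} 9^(m-1) x^m / m.
For m = 13: 9^12/13 = 282429536481/13 = 282429536481/13.

282429536481/13


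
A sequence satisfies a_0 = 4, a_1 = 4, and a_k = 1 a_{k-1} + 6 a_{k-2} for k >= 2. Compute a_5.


The characteristic equation is t^2 - 1 t - 6 = 0, with roots r_1 = 3 and r_2 = -2 (so c_1 = r_1 + r_2, c_2 = -r_1 r_2 as required).
One can use the closed form a_n = A r_1^n + B r_2^n, but direct iteration is more reliable:
a_0 = 4, a_1 = 4, a_2 = 28, a_3 = 52, a_4 = 220, a_5 = 532.
So a_5 = 532.

532


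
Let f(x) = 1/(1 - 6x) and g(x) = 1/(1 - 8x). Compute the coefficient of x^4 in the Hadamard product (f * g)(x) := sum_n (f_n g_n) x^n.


f has coefficients f_k = 6^k and g has coefficients g_k = 8^k, so the Hadamard product has coefficient (f*g)_k = 6^k * 8^k = 48^k.
For k = 4: 48^4 = 5308416.

5308416


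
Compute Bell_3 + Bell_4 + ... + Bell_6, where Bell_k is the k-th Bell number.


Recall Bell_k counts set partitions of a k-set (with Bell_0 = 1 by convention).
Bell_3 through Bell_6: 5, 15, 52, 203
Sum = 5 + 15 + 52 + 203 = 275.

275


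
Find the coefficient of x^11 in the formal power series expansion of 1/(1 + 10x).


Write 1/(1 + c x) = 1/(1 - (-c) x) and apply the geometric-series identity
1/(1 - y) = sum_{k>=0} y^k to get 1/(1 + c x) = sum_{k>=0} (-c)^k x^k.
So the coefficient of x^k is (-c)^k = (-1)^k * c^k.
Here c = 10 and k = 11:
(-10)^11 = -1 * 100000000000 = -100000000000

-100000000000


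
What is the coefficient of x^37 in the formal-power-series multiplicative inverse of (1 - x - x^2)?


Let the inverse be f(x) = sum_{k>=0} a_k x^k. From f(x) * (1 - x - x^2) = 1 and matching coefficients:
 x^0: a_0 = 1.
 x^1: a_1 - a_0 = 0, so a_1 = 1.
 x^k (k >= 2): a_k - a_{k-1} - a_{k-2} = 0, i.e. a_k = a_{k-1} + a_{k-2}.
This is the Fibonacci-type recurrence shifted so that a_0 = a_1 = 1.
Iterating: a_0=1, a_1=1, a_2=2, a_3=3, a_4=5, a_5=8, a_6=13, a_7=21, a_8=34, a_9=55, ...
a_37 = 39088169.

39088169


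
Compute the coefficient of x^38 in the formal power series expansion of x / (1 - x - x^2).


Let f(x) = sum_{k>=0} a_k x^k. Multiplying f(x) * (1 - x - x^2) = x and matching coefficients gives a_0 = 0, a_1 = 1, and a_k = a_{k-1} + a_{k-2} for k >= 2. These are the Fibonacci numbers F_k.
Iterating from F_0 = 0, F_1 = 1:
F_0=0, F_1=1, F_2=1, F_3=2, F_4=3, F_5=5, F_6=8, F_7=13, F_8=21, F_9=34, ...
F_38 = 39088169.

39088169


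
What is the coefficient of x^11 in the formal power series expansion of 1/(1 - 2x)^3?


The general identity 1/(1 - c x)^r = sum_{k>=0} c^k C(k + r - 1, r - 1) x^k follows by substituting y = c x into 1/(1 - y)^r = sum_{k>=0} C(k + r - 1, r - 1) y^k.
For c = 2, r = 3, k = 11:
2^11 * C(13, 2) = 2048 * 78 = 159744.

159744


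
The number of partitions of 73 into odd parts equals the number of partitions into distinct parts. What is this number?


Computing partitions of 73 into odd parts (1, 3, 5, ...):
Using the generating function prod_{k>=0} 1/(1-x^(2k+1)),
the count is 40026

40026


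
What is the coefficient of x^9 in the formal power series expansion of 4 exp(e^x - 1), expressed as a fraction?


exp(e^x - 1) is the exponential generating function for the Bell numbers Bell_k: exp(e^x - 1) = sum_{k>=0} Bell_k x^k / k!.
So the coefficient of x^9 in 4 exp(e^x - 1) is 4 Bell_9 / 9!.
Computing: Bell_9 = 21147 and 9! = 362880, giving
4 * 21147/362880 = 1007/4320.

1007/4320
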